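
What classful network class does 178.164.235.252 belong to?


First octet: 178
Binary: 10110010
10xxxxxx -> Class B (128-191)
Class B, default mask 255.255.0.0 (/16)


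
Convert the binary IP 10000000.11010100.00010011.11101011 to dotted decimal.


10000000 = 128
11010100 = 212
00010011 = 19
11101011 = 235
IP: 128.212.19.235


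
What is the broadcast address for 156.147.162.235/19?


Network: 156.147.160.0/19
Host bits = 13
Set all host bits to 1:
Broadcast: 156.147.191.255


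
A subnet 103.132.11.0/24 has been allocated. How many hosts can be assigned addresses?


Host bits = 32 - 24 = 8
Total addresses = 2^8 = 256
Usable = total - 2 (network and broadcast)
Usable hosts: 254


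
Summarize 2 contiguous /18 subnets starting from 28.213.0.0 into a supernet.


Original prefix: /18
Number of subnets: 2 = 2^1
New prefix = 18 - 1 = 17
Supernet: 28.213.0.0/17


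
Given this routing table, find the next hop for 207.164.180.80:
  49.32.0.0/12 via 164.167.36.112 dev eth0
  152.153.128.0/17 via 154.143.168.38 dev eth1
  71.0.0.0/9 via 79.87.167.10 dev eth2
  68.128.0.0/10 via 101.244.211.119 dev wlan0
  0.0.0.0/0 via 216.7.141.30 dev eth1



Longest prefix match for 207.164.180.80:
  /12 49.32.0.0: no
  /17 152.153.128.0: no
  /9 71.0.0.0: no
  /10 68.128.0.0: no
  /0 0.0.0.0: MATCH
Selected: next-hop 216.7.141.30 via eth1 (matched /0)


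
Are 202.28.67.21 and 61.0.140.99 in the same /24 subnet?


Mask: 255.255.255.0
202.28.67.21 AND mask = 202.28.67.0
61.0.140.99 AND mask = 61.0.140.0
No, different subnets (202.28.67.0 vs 61.0.140.0)


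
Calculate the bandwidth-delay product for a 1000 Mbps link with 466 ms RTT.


BDP = bandwidth * RTT
= 1000 Mbps * 466 ms
= 1000 * 1e6 * 466 / 1000 bits
= 466000000 bits
= 58250000 bytes
= 56884.7656 KB
BDP = 466000000 bits (58250000 bytes)


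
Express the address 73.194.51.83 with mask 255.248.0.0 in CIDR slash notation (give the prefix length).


Binary: 11111111.11111000.00000000.00000000
Count leading 1s
Prefix: /13


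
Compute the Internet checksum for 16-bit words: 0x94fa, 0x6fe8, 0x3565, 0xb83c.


Sum all words (with carry folding):
+ 0x94fa = 0x94fa
+ 0x6fe8 = 0x04e3
+ 0x3565 = 0x3a48
+ 0xb83c = 0xf284
One's complement: ~0xf284
Checksum = 0x0d7b


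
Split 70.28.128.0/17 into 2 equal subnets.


New prefix = 17 + 1 = 18
Each subnet has 16384 addresses
  70.28.128.0/18
  70.28.192.0/18
Subnets: 70.28.128.0/18, 70.28.192.0/18


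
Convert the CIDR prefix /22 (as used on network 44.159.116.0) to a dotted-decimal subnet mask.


/22 means 22 network bits, 10 host bits
Binary: 11111111111111111111110000000000
Mask: 255.255.252.0


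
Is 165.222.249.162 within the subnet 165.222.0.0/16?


Subnet network: 165.222.0.0
Test IP AND mask: 165.222.0.0
Yes, 165.222.249.162 is in 165.222.0.0/16


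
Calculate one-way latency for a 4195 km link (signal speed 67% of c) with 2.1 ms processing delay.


Speed = 0.67 * 3e5 km/s = 201000 km/s
Propagation delay = 4195 / 201000 = 0.0209 s = 20.8706 ms
Processing delay = 2.1 ms
Total one-way latency = 22.9706 ms


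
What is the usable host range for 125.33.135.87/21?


Network: 125.33.128.0
Broadcast: 125.33.135.255
First usable = network + 1
Last usable = broadcast - 1
Range: 125.33.128.1 to 125.33.135.254


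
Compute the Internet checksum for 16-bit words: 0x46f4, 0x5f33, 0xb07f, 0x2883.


Sum all words (with carry folding):
+ 0x46f4 = 0x46f4
+ 0x5f33 = 0xa627
+ 0xb07f = 0x56a7
+ 0x2883 = 0x7f2a
One's complement: ~0x7f2a
Checksum = 0x80d5


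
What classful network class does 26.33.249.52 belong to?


First octet: 26
Binary: 00011010
0xxxxxxx -> Class A (1-126)
Class A, default mask 255.0.0.0 (/8)


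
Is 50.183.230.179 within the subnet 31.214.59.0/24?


Subnet network: 31.214.59.0
Test IP AND mask: 50.183.230.0
No, 50.183.230.179 is not in 31.214.59.0/24


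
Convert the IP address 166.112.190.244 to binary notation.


166 = 10100110
112 = 01110000
190 = 10111110
244 = 11110100
Binary: 10100110.01110000.10111110.11110100


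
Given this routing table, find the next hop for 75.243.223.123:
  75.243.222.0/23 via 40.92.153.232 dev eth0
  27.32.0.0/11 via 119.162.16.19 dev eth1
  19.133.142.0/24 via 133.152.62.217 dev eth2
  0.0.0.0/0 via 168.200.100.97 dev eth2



Longest prefix match for 75.243.223.123:
  /23 75.243.222.0: MATCH
  /11 27.32.0.0: no
  /24 19.133.142.0: no
  /0 0.0.0.0: MATCH
Selected: next-hop 40.92.153.232 via eth0 (matched /23)


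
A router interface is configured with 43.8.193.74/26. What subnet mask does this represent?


/26 means 26 network bits, 6 host bits
Binary: 11111111111111111111111111000000
Mask: 255.255.255.192


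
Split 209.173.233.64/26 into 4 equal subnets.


New prefix = 26 + 2 = 28
Each subnet has 16 addresses
  209.173.233.64/28
  209.173.233.80/28
  209.173.233.96/28
  209.173.233.112/28
Subnets: 209.173.233.64/28, 209.173.233.80/28, 209.173.233.96/28, 209.173.233.112/28


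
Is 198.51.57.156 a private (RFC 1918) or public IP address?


RFC 1918 private ranges:
  10.0.0.0/8 (10.0.0.0 - 10.255.255.255)
  172.16.0.0/12 (172.16.0.0 - 172.31.255.255)
  192.168.0.0/16 (192.168.0.0 - 192.168.255.255)
Public (not in any RFC 1918 range)


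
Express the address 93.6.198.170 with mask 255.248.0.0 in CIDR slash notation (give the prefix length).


Binary: 11111111.11111000.00000000.00000000
Count leading 1s
Prefix: /13


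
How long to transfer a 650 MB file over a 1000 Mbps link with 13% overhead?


Effective throughput = 1000 * (1 - 13/100) = 870 Mbps
File size in Mb = 650 * 8 = 5200 Mb
Time = 5200 / 870
Time = 5.977 seconds


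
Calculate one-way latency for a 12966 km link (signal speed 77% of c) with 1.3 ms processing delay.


Speed = 0.77 * 3e5 km/s = 231000 km/s
Propagation delay = 12966 / 231000 = 0.0561 s = 56.1299 ms
Processing delay = 1.3 ms
Total one-way latency = 57.4299 ms


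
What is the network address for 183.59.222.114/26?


IP:   10110111.00111011.11011110.01110010
Mask: 11111111.11111111.11111111.11000000
AND operation:
Net:  10110111.00111011.11011110.01000000
Network: 183.59.222.64/26


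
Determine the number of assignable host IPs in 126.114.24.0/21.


Host bits = 32 - 21 = 11
Total addresses = 2^11 = 2048
Usable = total - 2 (network and broadcast)
Usable hosts: 2046


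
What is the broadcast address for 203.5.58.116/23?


Network: 203.5.58.0/23
Host bits = 9
Set all host bits to 1:
Broadcast: 203.5.59.255


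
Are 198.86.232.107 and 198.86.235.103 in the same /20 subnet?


Mask: 255.255.240.0
198.86.232.107 AND mask = 198.86.224.0
198.86.235.103 AND mask = 198.86.224.0
Yes, same subnet (198.86.224.0)


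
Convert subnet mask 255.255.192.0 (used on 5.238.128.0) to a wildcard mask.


Subnet mask: 255.255.192.0
Wildcard = 255.255.255.255 - subnet mask
255 - 255 = 0
255 - 255 = 0
255 - 192 = 63
255 - 0 = 255
Wildcard: 0.0.63.255


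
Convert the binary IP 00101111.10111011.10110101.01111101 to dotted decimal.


00101111 = 47
10111011 = 187
10110101 = 181
01111101 = 125
IP: 47.187.181.125


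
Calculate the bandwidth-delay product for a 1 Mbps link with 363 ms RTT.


BDP = bandwidth * RTT
= 1 Mbps * 363 ms
= 1 * 1e6 * 363 / 1000 bits
= 363000 bits
= 45375 bytes
= 44.3115 KB
BDP = 363000 bits (45375 bytes)


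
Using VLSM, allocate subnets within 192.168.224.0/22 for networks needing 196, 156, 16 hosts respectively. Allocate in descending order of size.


196 hosts -> /24 (254 usable): 192.168.224.0/24
156 hosts -> /24 (254 usable): 192.168.225.0/24
16 hosts -> /27 (30 usable): 192.168.226.0/27
Allocation: 192.168.224.0/24 (196 hosts, 254 usable); 192.168.225.0/24 (156 hosts, 254 usable); 192.168.226.0/27 (16 hosts, 30 usable)


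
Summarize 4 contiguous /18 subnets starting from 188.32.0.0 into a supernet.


Original prefix: /18
Number of subnets: 4 = 2^2
New prefix = 18 - 2 = 16
Supernet: 188.32.0.0/16


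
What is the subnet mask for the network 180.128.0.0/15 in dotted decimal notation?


/15 means 15 network bits, 17 host bits
Binary: 11111111111111100000000000000000
Mask: 255.254.0.0


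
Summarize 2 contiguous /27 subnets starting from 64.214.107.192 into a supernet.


Original prefix: /27
Number of subnets: 2 = 2^1
New prefix = 27 - 1 = 26
Supernet: 64.214.107.192/26


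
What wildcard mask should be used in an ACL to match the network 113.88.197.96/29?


Subnet mask: 255.255.255.248
Wildcard = 255.255.255.255 - subnet mask
255 - 255 = 0
255 - 255 = 0
255 - 255 = 0
255 - 248 = 7
Wildcard: 0.0.0.7


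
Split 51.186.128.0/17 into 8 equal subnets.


New prefix = 17 + 3 = 20
Each subnet has 4096 addresses
  51.186.128.0/20
  51.186.144.0/20
  51.186.160.0/20
  51.186.176.0/20
  51.186.192.0/20
  51.186.208.0/20
  51.186.224.0/20
  51.186.240.0/20
Subnets: 51.186.128.0/20, 51.186.144.0/20, 51.186.160.0/20, 51.186.176.0/20, 51.186.192.0/20, 51.186.208.0/20, 51.186.224.0/20, 51.186.240.0/20


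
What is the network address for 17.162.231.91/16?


IP:   00010001.10100010.11100111.01011011
Mask: 11111111.11111111.00000000.00000000
AND operation:
Net:  00010001.10100010.00000000.00000000
Network: 17.162.0.0/16


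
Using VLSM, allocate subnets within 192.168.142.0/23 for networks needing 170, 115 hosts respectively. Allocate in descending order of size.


170 hosts -> /24 (254 usable): 192.168.142.0/24
115 hosts -> /25 (126 usable): 192.168.143.0/25
Allocation: 192.168.142.0/24 (170 hosts, 254 usable); 192.168.143.0/25 (115 hosts, 126 usable)


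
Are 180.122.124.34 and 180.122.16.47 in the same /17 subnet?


Mask: 255.255.128.0
180.122.124.34 AND mask = 180.122.0.0
180.122.16.47 AND mask = 180.122.0.0
Yes, same subnet (180.122.0.0)


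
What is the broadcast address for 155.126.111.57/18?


Network: 155.126.64.0/18
Host bits = 14
Set all host bits to 1:
Broadcast: 155.126.127.255


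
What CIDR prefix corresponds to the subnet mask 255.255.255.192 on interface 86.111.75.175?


Binary: 11111111.11111111.11111111.11000000
Count leading 1s
Prefix: /26


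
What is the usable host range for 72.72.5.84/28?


Network: 72.72.5.80
Broadcast: 72.72.5.95
First usable = network + 1
Last usable = broadcast - 1
Range: 72.72.5.81 to 72.72.5.94


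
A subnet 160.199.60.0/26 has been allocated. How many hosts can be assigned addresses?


Host bits = 32 - 26 = 6
Total addresses = 2^6 = 64
Usable = total - 2 (network and broadcast)
Usable hosts: 62


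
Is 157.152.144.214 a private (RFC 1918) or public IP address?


RFC 1918 private ranges:
  10.0.0.0/8 (10.0.0.0 - 10.255.255.255)
  172.16.0.0/12 (172.16.0.0 - 172.31.255.255)
  192.168.0.0/16 (192.168.0.0 - 192.168.255.255)
Public (not in any RFC 1918 range)


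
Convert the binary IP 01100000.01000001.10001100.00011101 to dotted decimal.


01100000 = 96
01000001 = 65
10001100 = 140
00011101 = 29
IP: 96.65.140.29


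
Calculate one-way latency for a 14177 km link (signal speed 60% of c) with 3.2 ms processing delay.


Speed = 0.6 * 3e5 km/s = 180000 km/s
Propagation delay = 14177 / 180000 = 0.0788 s = 78.7611 ms
Processing delay = 3.2 ms
Total one-way latency = 81.9611 ms


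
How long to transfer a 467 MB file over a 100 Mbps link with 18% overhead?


Effective throughput = 100 * (1 - 18/100) = 82 Mbps
File size in Mb = 467 * 8 = 3736 Mb
Time = 3736 / 82
Time = 45.561 seconds


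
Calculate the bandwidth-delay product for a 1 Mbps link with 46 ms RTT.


BDP = bandwidth * RTT
= 1 Mbps * 46 ms
= 1 * 1e6 * 46 / 1000 bits
= 46000 bits
= 5750 bytes
= 5.6152 KB
BDP = 46000 bits (5750 bytes)


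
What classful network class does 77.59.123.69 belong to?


First octet: 77
Binary: 01001101
0xxxxxxx -> Class A (1-126)
Class A, default mask 255.0.0.0 (/8)


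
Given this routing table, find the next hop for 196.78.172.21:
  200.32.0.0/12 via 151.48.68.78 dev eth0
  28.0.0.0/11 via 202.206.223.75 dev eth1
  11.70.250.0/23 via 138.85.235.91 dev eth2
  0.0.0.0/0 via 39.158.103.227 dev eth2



Longest prefix match for 196.78.172.21:
  /12 200.32.0.0: no
  /11 28.0.0.0: no
  /23 11.70.250.0: no
  /0 0.0.0.0: MATCH
Selected: next-hop 39.158.103.227 via eth2 (matched /0)


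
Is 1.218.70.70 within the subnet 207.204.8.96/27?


Subnet network: 207.204.8.96
Test IP AND mask: 1.218.70.64
No, 1.218.70.70 is not in 207.204.8.96/27


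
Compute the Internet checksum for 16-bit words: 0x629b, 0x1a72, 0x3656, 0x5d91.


Sum all words (with carry folding):
+ 0x629b = 0x629b
+ 0x1a72 = 0x7d0d
+ 0x3656 = 0xb363
+ 0x5d91 = 0x10f5
One's complement: ~0x10f5
Checksum = 0xef0a


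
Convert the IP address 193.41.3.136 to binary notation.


193 = 11000001
41 = 00101001
3 = 00000011
136 = 10001000
Binary: 11000001.00101001.00000011.10001000


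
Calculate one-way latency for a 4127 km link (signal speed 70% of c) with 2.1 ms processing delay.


Speed = 0.7 * 3e5 km/s = 210000 km/s
Propagation delay = 4127 / 210000 = 0.0197 s = 19.6524 ms
Processing delay = 2.1 ms
Total one-way latency = 21.7524 ms


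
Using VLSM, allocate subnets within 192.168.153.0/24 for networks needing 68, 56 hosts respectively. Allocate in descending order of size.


68 hosts -> /25 (126 usable): 192.168.153.0/25
56 hosts -> /26 (62 usable): 192.168.153.128/26
Allocation: 192.168.153.0/25 (68 hosts, 126 usable); 192.168.153.128/26 (56 hosts, 62 usable)


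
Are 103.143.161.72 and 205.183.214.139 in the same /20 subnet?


Mask: 255.255.240.0
103.143.161.72 AND mask = 103.143.160.0
205.183.214.139 AND mask = 205.183.208.0
No, different subnets (103.143.160.0 vs 205.183.208.0)


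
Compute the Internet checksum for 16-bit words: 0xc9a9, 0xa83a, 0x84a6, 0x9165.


Sum all words (with carry folding):
+ 0xc9a9 = 0xc9a9
+ 0xa83a = 0x71e4
+ 0x84a6 = 0xf68a
+ 0x9165 = 0x87f0
One's complement: ~0x87f0
Checksum = 0x780f


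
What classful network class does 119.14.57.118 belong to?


First octet: 119
Binary: 01110111
0xxxxxxx -> Class A (1-126)
Class A, default mask 255.0.0.0 (/8)


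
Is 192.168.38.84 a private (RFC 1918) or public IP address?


RFC 1918 private ranges:
  10.0.0.0/8 (10.0.0.0 - 10.255.255.255)
  172.16.0.0/12 (172.16.0.0 - 172.31.255.255)
  192.168.0.0/16 (192.168.0.0 - 192.168.255.255)
Private (in 192.168.0.0/16)


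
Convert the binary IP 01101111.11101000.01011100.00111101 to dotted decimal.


01101111 = 111
11101000 = 232
01011100 = 92
00111101 = 61
IP: 111.232.92.61


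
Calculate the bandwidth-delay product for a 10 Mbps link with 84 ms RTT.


BDP = bandwidth * RTT
= 10 Mbps * 84 ms
= 10 * 1e6 * 84 / 1000 bits
= 840000 bits
= 105000 bytes
= 102.5391 KB
BDP = 840000 bits (105000 bytes)


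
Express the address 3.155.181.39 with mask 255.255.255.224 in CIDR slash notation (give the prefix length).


Binary: 11111111.11111111.11111111.11100000
Count leading 1s
Prefix: /27


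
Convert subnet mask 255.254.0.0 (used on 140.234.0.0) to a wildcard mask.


Subnet mask: 255.254.0.0
Wildcard = 255.255.255.255 - subnet mask
255 - 255 = 0
255 - 254 = 1
255 - 0 = 255
255 - 0 = 255
Wildcard: 0.1.255.255


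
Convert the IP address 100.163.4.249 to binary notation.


100 = 01100100
163 = 10100011
4 = 00000100
249 = 11111001
Binary: 01100100.10100011.00000100.11111001


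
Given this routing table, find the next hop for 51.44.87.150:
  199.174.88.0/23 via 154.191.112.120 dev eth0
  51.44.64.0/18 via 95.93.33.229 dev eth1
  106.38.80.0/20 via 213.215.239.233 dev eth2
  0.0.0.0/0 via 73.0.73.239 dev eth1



Longest prefix match for 51.44.87.150:
  /23 199.174.88.0: no
  /18 51.44.64.0: MATCH
  /20 106.38.80.0: no
  /0 0.0.0.0: MATCH
Selected: next-hop 95.93.33.229 via eth1 (matched /18)


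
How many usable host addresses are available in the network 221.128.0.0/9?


Host bits = 32 - 9 = 23
Total addresses = 2^23 = 8388608
Usable = total - 2 (network and broadcast)
Usable hosts: 8388606


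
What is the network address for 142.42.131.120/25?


IP:   10001110.00101010.10000011.01111000
Mask: 11111111.11111111.11111111.10000000
AND operation:
Net:  10001110.00101010.10000011.00000000
Network: 142.42.131.0/25


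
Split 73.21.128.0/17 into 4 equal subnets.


New prefix = 17 + 2 = 19
Each subnet has 8192 addresses
  73.21.128.0/19
  73.21.160.0/19
  73.21.192.0/19
  73.21.224.0/19
Subnets: 73.21.128.0/19, 73.21.160.0/19, 73.21.192.0/19, 73.21.224.0/19


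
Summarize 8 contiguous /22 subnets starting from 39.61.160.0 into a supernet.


Original prefix: /22
Number of subnets: 8 = 2^3
New prefix = 22 - 3 = 19
Supernet: 39.61.160.0/19


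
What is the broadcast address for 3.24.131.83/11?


Network: 3.0.0.0/11
Host bits = 21
Set all host bits to 1:
Broadcast: 3.31.255.255


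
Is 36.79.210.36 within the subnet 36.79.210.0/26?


Subnet network: 36.79.210.0
Test IP AND mask: 36.79.210.0
Yes, 36.79.210.36 is in 36.79.210.0/26


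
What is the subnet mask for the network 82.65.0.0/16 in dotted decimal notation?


/16 means 16 network bits, 16 host bits
Binary: 11111111111111110000000000000000
Mask: 255.255.0.0


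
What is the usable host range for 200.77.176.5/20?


Network: 200.77.176.0
Broadcast: 200.77.191.255
First usable = network + 1
Last usable = broadcast - 1
Range: 200.77.176.1 to 200.77.191.254


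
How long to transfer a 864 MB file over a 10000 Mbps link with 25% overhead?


Effective throughput = 10000 * (1 - 25/100) = 7500 Mbps
File size in Mb = 864 * 8 = 6912 Mb
Time = 6912 / 7500
Time = 0.9216 seconds


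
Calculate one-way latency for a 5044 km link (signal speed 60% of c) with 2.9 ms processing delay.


Speed = 0.6 * 3e5 km/s = 180000 km/s
Propagation delay = 5044 / 180000 = 0.028 s = 28.0222 ms
Processing delay = 2.9 ms
Total one-way latency = 30.9222 ms


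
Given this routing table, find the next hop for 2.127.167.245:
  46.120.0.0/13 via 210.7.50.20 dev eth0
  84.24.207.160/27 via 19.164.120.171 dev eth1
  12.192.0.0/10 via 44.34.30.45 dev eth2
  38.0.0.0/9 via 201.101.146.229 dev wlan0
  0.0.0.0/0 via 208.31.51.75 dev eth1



Longest prefix match for 2.127.167.245:
  /13 46.120.0.0: no
  /27 84.24.207.160: no
  /10 12.192.0.0: no
  /9 38.0.0.0: no
  /0 0.0.0.0: MATCH
Selected: next-hop 208.31.51.75 via eth1 (matched /0)


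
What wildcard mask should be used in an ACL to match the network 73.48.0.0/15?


Subnet mask: 255.254.0.0
Wildcard = 255.255.255.255 - subnet mask
255 - 255 = 0
255 - 254 = 1
255 - 0 = 255
255 - 0 = 255
Wildcard: 0.1.255.255


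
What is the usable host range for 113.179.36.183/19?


Network: 113.179.32.0
Broadcast: 113.179.63.255
First usable = network + 1
Last usable = broadcast - 1
Range: 113.179.32.1 to 113.179.63.254


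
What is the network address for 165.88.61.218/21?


IP:   10100101.01011000.00111101.11011010
Mask: 11111111.11111111.11111000.00000000
AND operation:
Net:  10100101.01011000.00111000.00000000
Network: 165.88.56.0/21


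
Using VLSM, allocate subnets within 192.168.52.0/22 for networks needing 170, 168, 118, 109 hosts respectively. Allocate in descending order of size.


170 hosts -> /24 (254 usable): 192.168.52.0/24
168 hosts -> /24 (254 usable): 192.168.53.0/24
118 hosts -> /25 (126 usable): 192.168.54.0/25
109 hosts -> /25 (126 usable): 192.168.54.128/25
Allocation: 192.168.52.0/24 (170 hosts, 254 usable); 192.168.53.0/24 (168 hosts, 254 usable); 192.168.54.0/25 (118 hosts, 126 usable); 192.168.54.128/25 (109 hosts, 126 usable)


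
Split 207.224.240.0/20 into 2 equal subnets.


New prefix = 20 + 1 = 21
Each subnet has 2048 addresses
  207.224.240.0/21
  207.224.248.0/21
Subnets: 207.224.240.0/21, 207.224.248.0/21


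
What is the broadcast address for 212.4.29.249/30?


Network: 212.4.29.248/30
Host bits = 2
Set all host bits to 1:
Broadcast: 212.4.29.251


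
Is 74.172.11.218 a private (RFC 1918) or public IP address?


RFC 1918 private ranges:
  10.0.0.0/8 (10.0.0.0 - 10.255.255.255)
  172.16.0.0/12 (172.16.0.0 - 172.31.255.255)
  192.168.0.0/16 (192.168.0.0 - 192.168.255.255)
Public (not in any RFC 1918 range)


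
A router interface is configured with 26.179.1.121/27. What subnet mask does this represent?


/27 means 27 network bits, 5 host bits
Binary: 11111111111111111111111111100000
Mask: 255.255.255.224


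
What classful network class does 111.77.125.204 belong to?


First octet: 111
Binary: 01101111
0xxxxxxx -> Class A (1-126)
Class A, default mask 255.0.0.0 (/8)


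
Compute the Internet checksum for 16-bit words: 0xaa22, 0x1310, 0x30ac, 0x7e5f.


Sum all words (with carry folding):
+ 0xaa22 = 0xaa22
+ 0x1310 = 0xbd32
+ 0x30ac = 0xedde
+ 0x7e5f = 0x6c3e
One's complement: ~0x6c3e
Checksum = 0x93c1


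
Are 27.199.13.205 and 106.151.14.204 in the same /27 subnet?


Mask: 255.255.255.224
27.199.13.205 AND mask = 27.199.13.192
106.151.14.204 AND mask = 106.151.14.192
No, different subnets (27.199.13.192 vs 106.151.14.192)


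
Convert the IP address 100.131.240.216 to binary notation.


100 = 01100100
131 = 10000011
240 = 11110000
216 = 11011000
Binary: 01100100.10000011.11110000.11011000


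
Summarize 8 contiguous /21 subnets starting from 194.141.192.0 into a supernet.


Original prefix: /21
Number of subnets: 8 = 2^3
New prefix = 21 - 3 = 18
Supernet: 194.141.192.0/18


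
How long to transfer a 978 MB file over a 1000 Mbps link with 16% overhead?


Effective throughput = 1000 * (1 - 16/100) = 840 Mbps
File size in Mb = 978 * 8 = 7824 Mb
Time = 7824 / 840
Time = 9.3143 seconds


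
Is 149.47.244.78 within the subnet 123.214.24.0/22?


Subnet network: 123.214.24.0
Test IP AND mask: 149.47.244.0
No, 149.47.244.78 is not in 123.214.24.0/22


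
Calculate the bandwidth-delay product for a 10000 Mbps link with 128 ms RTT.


BDP = bandwidth * RTT
= 10000 Mbps * 128 ms
= 10000 * 1e6 * 128 / 1000 bits
= 1280000000 bits
= 160000000 bytes
= 156250 KB
BDP = 1280000000 bits (160000000 bytes)


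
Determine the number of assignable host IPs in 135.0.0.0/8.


Host bits = 32 - 8 = 24
Total addresses = 2^24 = 16777216
Usable = total - 2 (network and broadcast)
Usable hosts: 16777214


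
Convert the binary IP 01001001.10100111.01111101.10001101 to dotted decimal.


01001001 = 73
10100111 = 167
01111101 = 125
10001101 = 141
IP: 73.167.125.141


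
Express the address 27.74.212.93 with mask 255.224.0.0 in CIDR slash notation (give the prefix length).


Binary: 11111111.11100000.00000000.00000000
Count leading 1s
Prefix: /11


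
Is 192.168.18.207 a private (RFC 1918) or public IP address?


RFC 1918 private ranges:
  10.0.0.0/8 (10.0.0.0 - 10.255.255.255)
  172.16.0.0/12 (172.16.0.0 - 172.31.255.255)
  192.168.0.0/16 (192.168.0.0 - 192.168.255.255)
Private (in 192.168.0.0/16)


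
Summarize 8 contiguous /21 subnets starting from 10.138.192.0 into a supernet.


Original prefix: /21
Number of subnets: 8 = 2^3
New prefix = 21 - 3 = 18
Supernet: 10.138.192.0/18


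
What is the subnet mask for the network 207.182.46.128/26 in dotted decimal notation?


/26 means 26 network bits, 6 host bits
Binary: 11111111111111111111111111000000
Mask: 255.255.255.192


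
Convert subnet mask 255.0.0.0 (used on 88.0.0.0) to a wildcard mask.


Subnet mask: 255.0.0.0
Wildcard = 255.255.255.255 - subnet mask
255 - 255 = 0
255 - 0 = 255
255 - 0 = 255
255 - 0 = 255
Wildcard: 0.255.255.255


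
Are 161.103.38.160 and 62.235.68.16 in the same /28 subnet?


Mask: 255.255.255.240
161.103.38.160 AND mask = 161.103.38.160
62.235.68.16 AND mask = 62.235.68.16
No, different subnets (161.103.38.160 vs 62.235.68.16)


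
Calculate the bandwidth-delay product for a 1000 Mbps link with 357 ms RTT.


BDP = bandwidth * RTT
= 1000 Mbps * 357 ms
= 1000 * 1e6 * 357 / 1000 bits
= 357000000 bits
= 44625000 bytes
= 43579.1016 KB
BDP = 357000000 bits (44625000 bytes)


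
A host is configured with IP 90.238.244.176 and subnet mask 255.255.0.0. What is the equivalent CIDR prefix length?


Binary: 11111111.11111111.00000000.00000000
Count leading 1s
Prefix: /16


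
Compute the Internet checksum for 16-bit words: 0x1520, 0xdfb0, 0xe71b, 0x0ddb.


Sum all words (with carry folding):
+ 0x1520 = 0x1520
+ 0xdfb0 = 0xf4d0
+ 0xe71b = 0xdbec
+ 0x0ddb = 0xe9c7
One's complement: ~0xe9c7
Checksum = 0x1638


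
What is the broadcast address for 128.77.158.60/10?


Network: 128.64.0.0/10
Host bits = 22
Set all host bits to 1:
Broadcast: 128.127.255.255


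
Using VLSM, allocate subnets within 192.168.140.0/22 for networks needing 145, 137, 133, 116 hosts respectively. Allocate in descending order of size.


145 hosts -> /24 (254 usable): 192.168.140.0/24
137 hosts -> /24 (254 usable): 192.168.141.0/24
133 hosts -> /24 (254 usable): 192.168.142.0/24
116 hosts -> /25 (126 usable): 192.168.143.0/25
Allocation: 192.168.140.0/24 (145 hosts, 254 usable); 192.168.141.0/24 (137 hosts, 254 usable); 192.168.142.0/24 (133 hosts, 254 usable); 192.168.143.0/25 (116 hosts, 126 usable)


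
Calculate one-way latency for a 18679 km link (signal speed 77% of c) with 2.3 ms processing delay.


Speed = 0.77 * 3e5 km/s = 231000 km/s
Propagation delay = 18679 / 231000 = 0.0809 s = 80.8615 ms
Processing delay = 2.3 ms
Total one-way latency = 83.1615 ms


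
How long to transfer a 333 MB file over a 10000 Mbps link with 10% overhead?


Effective throughput = 10000 * (1 - 10/100) = 9000 Mbps
File size in Mb = 333 * 8 = 2664 Mb
Time = 2664 / 9000
Time = 0.296 seconds


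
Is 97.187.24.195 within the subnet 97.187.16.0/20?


Subnet network: 97.187.16.0
Test IP AND mask: 97.187.16.0
Yes, 97.187.24.195 is in 97.187.16.0/20


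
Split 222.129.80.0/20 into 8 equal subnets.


New prefix = 20 + 3 = 23
Each subnet has 512 addresses
  222.129.80.0/23
  222.129.82.0/23
  222.129.84.0/23
  222.129.86.0/23
  222.129.88.0/23
  222.129.90.0/23
  222.129.92.0/23
  222.129.94.0/23
Subnets: 222.129.80.0/23, 222.129.82.0/23, 222.129.84.0/23, 222.129.86.0/23, 222.129.88.0/23, 222.129.90.0/23, 222.129.92.0/23, 222.129.94.0/23


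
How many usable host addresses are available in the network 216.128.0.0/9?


Host bits = 32 - 9 = 23
Total addresses = 2^23 = 8388608
Usable = total - 2 (network and broadcast)
Usable hosts: 8388606


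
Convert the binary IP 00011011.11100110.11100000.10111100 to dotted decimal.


00011011 = 27
11100110 = 230
11100000 = 224
10111100 = 188
IP: 27.230.224.188


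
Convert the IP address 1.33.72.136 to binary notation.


1 = 00000001
33 = 00100001
72 = 01001000
136 = 10001000
Binary: 00000001.00100001.01001000.10001000


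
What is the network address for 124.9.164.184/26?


IP:   01111100.00001001.10100100.10111000
Mask: 11111111.11111111.11111111.11000000
AND operation:
Net:  01111100.00001001.10100100.10000000
Network: 124.9.164.128/26


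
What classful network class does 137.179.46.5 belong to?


First octet: 137
Binary: 10001001
10xxxxxx -> Class B (128-191)
Class B, default mask 255.255.0.0 (/16)


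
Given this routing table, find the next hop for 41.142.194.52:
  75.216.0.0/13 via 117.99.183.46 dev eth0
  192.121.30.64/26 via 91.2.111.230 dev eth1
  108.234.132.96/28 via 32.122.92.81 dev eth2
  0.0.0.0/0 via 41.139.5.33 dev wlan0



Longest prefix match for 41.142.194.52:
  /13 75.216.0.0: no
  /26 192.121.30.64: no
  /28 108.234.132.96: no
  /0 0.0.0.0: MATCH
Selected: next-hop 41.139.5.33 via wlan0 (matched /0)


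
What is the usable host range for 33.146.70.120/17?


Network: 33.146.0.0
Broadcast: 33.146.127.255
First usable = network + 1
Last usable = broadcast - 1
Range: 33.146.0.1 to 33.146.127.254


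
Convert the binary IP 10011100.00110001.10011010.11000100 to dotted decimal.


10011100 = 156
00110001 = 49
10011010 = 154
11000100 = 196
IP: 156.49.154.196


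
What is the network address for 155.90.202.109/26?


IP:   10011011.01011010.11001010.01101101
Mask: 11111111.11111111.11111111.11000000
AND operation:
Net:  10011011.01011010.11001010.01000000
Network: 155.90.202.64/26


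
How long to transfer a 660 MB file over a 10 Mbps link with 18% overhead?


Effective throughput = 10 * (1 - 18/100) = 8.2 Mbps
File size in Mb = 660 * 8 = 5280 Mb
Time = 5280 / 8.2
Time = 643.9024 seconds


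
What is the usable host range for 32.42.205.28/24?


Network: 32.42.205.0
Broadcast: 32.42.205.255
First usable = network + 1
Last usable = broadcast - 1
Range: 32.42.205.1 to 32.42.205.254


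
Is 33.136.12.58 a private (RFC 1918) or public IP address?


RFC 1918 private ranges:
  10.0.0.0/8 (10.0.0.0 - 10.255.255.255)
  172.16.0.0/12 (172.16.0.0 - 172.31.255.255)
  192.168.0.0/16 (192.168.0.0 - 192.168.255.255)
Public (not in any RFC 1918 range)


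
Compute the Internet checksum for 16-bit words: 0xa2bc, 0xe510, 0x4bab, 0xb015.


Sum all words (with carry folding):
+ 0xa2bc = 0xa2bc
+ 0xe510 = 0x87cd
+ 0x4bab = 0xd378
+ 0xb015 = 0x838e
One's complement: ~0x838e
Checksum = 0x7c71


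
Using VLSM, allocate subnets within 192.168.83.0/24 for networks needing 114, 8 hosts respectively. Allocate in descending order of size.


114 hosts -> /25 (126 usable): 192.168.83.0/25
8 hosts -> /28 (14 usable): 192.168.83.128/28
Allocation: 192.168.83.0/25 (114 hosts, 126 usable); 192.168.83.128/28 (8 hosts, 14 usable)


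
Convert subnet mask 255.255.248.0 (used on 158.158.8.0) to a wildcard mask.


Subnet mask: 255.255.248.0
Wildcard = 255.255.255.255 - subnet mask
255 - 255 = 0
255 - 255 = 0
255 - 248 = 7
255 - 0 = 255
Wildcard: 0.0.7.255


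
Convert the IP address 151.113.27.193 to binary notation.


151 = 10010111
113 = 01110001
27 = 00011011
193 = 11000001
Binary: 10010111.01110001.00011011.11000001


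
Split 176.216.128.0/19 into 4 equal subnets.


New prefix = 19 + 2 = 21
Each subnet has 2048 addresses
  176.216.128.0/21
  176.216.136.0/21
  176.216.144.0/21
  176.216.152.0/21
Subnets: 176.216.128.0/21, 176.216.136.0/21, 176.216.144.0/21, 176.216.152.0/21


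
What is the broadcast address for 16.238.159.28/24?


Network: 16.238.159.0/24
Host bits = 8
Set all host bits to 1:
Broadcast: 16.238.159.255


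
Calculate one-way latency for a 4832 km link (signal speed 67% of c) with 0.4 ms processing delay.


Speed = 0.67 * 3e5 km/s = 201000 km/s
Propagation delay = 4832 / 201000 = 0.024 s = 24.0398 ms
Processing delay = 0.4 ms
Total one-way latency = 24.4398 ms


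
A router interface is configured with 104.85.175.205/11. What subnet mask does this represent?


/11 means 11 network bits, 21 host bits
Binary: 11111111111000000000000000000000
Mask: 255.224.0.0


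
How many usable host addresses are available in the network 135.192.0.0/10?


Host bits = 32 - 10 = 22
Total addresses = 2^22 = 4194304
Usable = total - 2 (network and broadcast)
Usable hosts: 4194302


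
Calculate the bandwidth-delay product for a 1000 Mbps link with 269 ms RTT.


BDP = bandwidth * RTT
= 1000 Mbps * 269 ms
= 1000 * 1e6 * 269 / 1000 bits
= 269000000 bits
= 33625000 bytes
= 32836.9141 KB
BDP = 269000000 bits (33625000 bytes)


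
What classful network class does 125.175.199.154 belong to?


First octet: 125
Binary: 01111101
0xxxxxxx -> Class A (1-126)
Class A, default mask 255.0.0.0 (/8)


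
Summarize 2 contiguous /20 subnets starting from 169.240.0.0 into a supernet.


Original prefix: /20
Number of subnets: 2 = 2^1
New prefix = 20 - 1 = 19
Supernet: 169.240.0.0/19


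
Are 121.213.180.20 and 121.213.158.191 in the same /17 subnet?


Mask: 255.255.128.0
121.213.180.20 AND mask = 121.213.128.0
121.213.158.191 AND mask = 121.213.128.0
Yes, same subnet (121.213.128.0)


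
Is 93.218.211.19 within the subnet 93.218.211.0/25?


Subnet network: 93.218.211.0
Test IP AND mask: 93.218.211.0
Yes, 93.218.211.19 is in 93.218.211.0/25


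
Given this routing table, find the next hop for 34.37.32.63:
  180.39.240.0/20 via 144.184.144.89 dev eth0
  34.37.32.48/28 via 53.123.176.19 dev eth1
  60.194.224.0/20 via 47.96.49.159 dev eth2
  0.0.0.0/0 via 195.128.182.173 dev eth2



Longest prefix match for 34.37.32.63:
  /20 180.39.240.0: no
  /28 34.37.32.48: MATCH
  /20 60.194.224.0: no
  /0 0.0.0.0: MATCH
Selected: next-hop 53.123.176.19 via eth1 (matched /28)


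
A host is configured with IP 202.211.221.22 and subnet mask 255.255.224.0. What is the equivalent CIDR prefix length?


Binary: 11111111.11111111.11100000.00000000
Count leading 1s
Prefix: /19


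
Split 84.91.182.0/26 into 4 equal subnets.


New prefix = 26 + 2 = 28
Each subnet has 16 addresses
  84.91.182.0/28
  84.91.182.16/28
  84.91.182.32/28
  84.91.182.48/28
Subnets: 84.91.182.0/28, 84.91.182.16/28, 84.91.182.32/28, 84.91.182.48/28


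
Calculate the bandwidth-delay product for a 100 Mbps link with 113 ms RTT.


BDP = bandwidth * RTT
= 100 Mbps * 113 ms
= 100 * 1e6 * 113 / 1000 bits
= 11300000 bits
= 1412500 bytes
= 1379.3945 KB
BDP = 11300000 bits (1412500 bytes)


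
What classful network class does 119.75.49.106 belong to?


First octet: 119
Binary: 01110111
0xxxxxxx -> Class A (1-126)
Class A, default mask 255.0.0.0 (/8)


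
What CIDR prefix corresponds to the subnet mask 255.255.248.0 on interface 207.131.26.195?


Binary: 11111111.11111111.11111000.00000000
Count leading 1s
Prefix: /21


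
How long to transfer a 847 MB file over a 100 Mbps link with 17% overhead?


Effective throughput = 100 * (1 - 17/100) = 83 Mbps
File size in Mb = 847 * 8 = 6776 Mb
Time = 6776 / 83
Time = 81.6386 seconds


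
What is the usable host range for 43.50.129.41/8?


Network: 43.0.0.0
Broadcast: 43.255.255.255
First usable = network + 1
Last usable = broadcast - 1
Range: 43.0.0.1 to 43.255.255.254


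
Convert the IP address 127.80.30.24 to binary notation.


127 = 01111111
80 = 01010000
30 = 00011110
24 = 00011000
Binary: 01111111.01010000.00011110.00011000


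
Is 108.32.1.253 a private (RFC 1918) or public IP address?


RFC 1918 private ranges:
  10.0.0.0/8 (10.0.0.0 - 10.255.255.255)
  172.16.0.0/12 (172.16.0.0 - 172.31.255.255)
  192.168.0.0/16 (192.168.0.0 - 192.168.255.255)
Public (not in any RFC 1918 range)


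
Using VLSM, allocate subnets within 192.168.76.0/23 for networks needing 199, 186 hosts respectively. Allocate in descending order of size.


199 hosts -> /24 (254 usable): 192.168.76.0/24
186 hosts -> /24 (254 usable): 192.168.77.0/24
Allocation: 192.168.76.0/24 (199 hosts, 254 usable); 192.168.77.0/24 (186 hosts, 254 usable)


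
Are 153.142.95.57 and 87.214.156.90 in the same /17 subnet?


Mask: 255.255.128.0
153.142.95.57 AND mask = 153.142.0.0
87.214.156.90 AND mask = 87.214.128.0
No, different subnets (153.142.0.0 vs 87.214.128.0)


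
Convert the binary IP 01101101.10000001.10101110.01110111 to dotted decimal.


01101101 = 109
10000001 = 129
10101110 = 174
01110111 = 119
IP: 109.129.174.119


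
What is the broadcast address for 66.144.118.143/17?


Network: 66.144.0.0/17
Host bits = 15
Set all host bits to 1:
Broadcast: 66.144.127.255


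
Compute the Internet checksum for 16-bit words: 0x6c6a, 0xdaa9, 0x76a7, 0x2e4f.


Sum all words (with carry folding):
+ 0x6c6a = 0x6c6a
+ 0xdaa9 = 0x4714
+ 0x76a7 = 0xbdbb
+ 0x2e4f = 0xec0a
One's complement: ~0xec0a
Checksum = 0x13f5


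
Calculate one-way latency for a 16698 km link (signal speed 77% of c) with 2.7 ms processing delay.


Speed = 0.77 * 3e5 km/s = 231000 km/s
Propagation delay = 16698 / 231000 = 0.0723 s = 72.2857 ms
Processing delay = 2.7 ms
Total one-way latency = 74.9857 ms


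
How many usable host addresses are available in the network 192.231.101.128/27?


Host bits = 32 - 27 = 5
Total addresses = 2^5 = 32
Usable = total - 2 (network and broadcast)
Usable hosts: 30


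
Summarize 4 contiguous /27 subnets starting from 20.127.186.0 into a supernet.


Original prefix: /27
Number of subnets: 4 = 2^2
New prefix = 27 - 2 = 25
Supernet: 20.127.186.0/25


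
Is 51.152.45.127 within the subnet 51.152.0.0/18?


Subnet network: 51.152.0.0
Test IP AND mask: 51.152.0.0
Yes, 51.152.45.127 is in 51.152.0.0/18


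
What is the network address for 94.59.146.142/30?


IP:   01011110.00111011.10010010.10001110
Mask: 11111111.11111111.11111111.11111100
AND operation:
Net:  01011110.00111011.10010010.10001100
Network: 94.59.146.140/30


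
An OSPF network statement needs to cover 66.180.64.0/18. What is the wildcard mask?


Subnet mask: 255.255.192.0
Wildcard = 255.255.255.255 - subnet mask
255 - 255 = 0
255 - 255 = 0
255 - 192 = 63
255 - 0 = 255
Wildcard: 0.0.63.255


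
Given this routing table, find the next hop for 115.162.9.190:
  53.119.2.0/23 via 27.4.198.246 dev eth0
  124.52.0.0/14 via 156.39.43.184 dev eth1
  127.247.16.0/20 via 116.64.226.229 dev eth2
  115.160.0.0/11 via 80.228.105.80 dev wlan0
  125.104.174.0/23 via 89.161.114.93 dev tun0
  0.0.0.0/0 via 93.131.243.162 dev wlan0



Longest prefix match for 115.162.9.190:
  /23 53.119.2.0: no
  /14 124.52.0.0: no
  /20 127.247.16.0: no
  /11 115.160.0.0: MATCH
  /23 125.104.174.0: no
  /0 0.0.0.0: MATCH
Selected: next-hop 80.228.105.80 via wlan0 (matched /11)


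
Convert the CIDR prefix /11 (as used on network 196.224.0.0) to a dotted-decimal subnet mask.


/11 means 11 network bits, 21 host bits
Binary: 11111111111000000000000000000000
Mask: 255.224.0.0


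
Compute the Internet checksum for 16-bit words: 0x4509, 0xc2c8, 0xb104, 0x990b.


Sum all words (with carry folding):
+ 0x4509 = 0x4509
+ 0xc2c8 = 0x07d2
+ 0xb104 = 0xb8d6
+ 0x990b = 0x51e2
One's complement: ~0x51e2
Checksum = 0xae1d


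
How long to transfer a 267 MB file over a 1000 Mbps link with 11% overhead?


Effective throughput = 1000 * (1 - 11/100) = 890 Mbps
File size in Mb = 267 * 8 = 2136 Mb
Time = 2136 / 890
Time = 2.4 seconds


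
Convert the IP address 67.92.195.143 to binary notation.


67 = 01000011
92 = 01011100
195 = 11000011
143 = 10001111
Binary: 01000011.01011100.11000011.10001111


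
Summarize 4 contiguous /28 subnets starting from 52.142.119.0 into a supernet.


Original prefix: /28
Number of subnets: 4 = 2^2
New prefix = 28 - 2 = 26
Supernet: 52.142.119.0/26


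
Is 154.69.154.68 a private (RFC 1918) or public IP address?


RFC 1918 private ranges:
  10.0.0.0/8 (10.0.0.0 - 10.255.255.255)
  172.16.0.0/12 (172.16.0.0 - 172.31.255.255)
  192.168.0.0/16 (192.168.0.0 - 192.168.255.255)
Public (not in any RFC 1918 range)


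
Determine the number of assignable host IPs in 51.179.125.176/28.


Host bits = 32 - 28 = 4
Total addresses = 2^4 = 16
Usable = total - 2 (network and broadcast)
Usable hosts: 14


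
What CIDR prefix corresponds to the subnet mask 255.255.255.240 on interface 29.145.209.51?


Binary: 11111111.11111111.11111111.11110000
Count leading 1s
Prefix: /28


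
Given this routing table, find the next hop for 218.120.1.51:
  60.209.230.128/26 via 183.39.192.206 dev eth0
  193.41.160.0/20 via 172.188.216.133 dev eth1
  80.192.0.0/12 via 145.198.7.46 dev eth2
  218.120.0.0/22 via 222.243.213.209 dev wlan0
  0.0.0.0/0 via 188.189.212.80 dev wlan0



Longest prefix match for 218.120.1.51:
  /26 60.209.230.128: no
  /20 193.41.160.0: no
  /12 80.192.0.0: no
  /22 218.120.0.0: MATCH
  /0 0.0.0.0: MATCH
Selected: next-hop 222.243.213.209 via wlan0 (matched /22)


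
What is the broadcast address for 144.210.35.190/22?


Network: 144.210.32.0/22
Host bits = 10
Set all host bits to 1:
Broadcast: 144.210.35.255


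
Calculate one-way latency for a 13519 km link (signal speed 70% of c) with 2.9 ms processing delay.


Speed = 0.7 * 3e5 km/s = 210000 km/s
Propagation delay = 13519 / 210000 = 0.0644 s = 64.3762 ms
Processing delay = 2.9 ms
Total one-way latency = 67.2762 ms
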